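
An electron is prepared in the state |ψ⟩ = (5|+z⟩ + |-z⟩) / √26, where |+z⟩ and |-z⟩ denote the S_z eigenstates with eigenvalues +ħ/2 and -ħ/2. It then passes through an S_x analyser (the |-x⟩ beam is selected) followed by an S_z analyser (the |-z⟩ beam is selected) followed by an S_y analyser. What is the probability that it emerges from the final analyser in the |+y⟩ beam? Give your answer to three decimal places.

0.077

First analyser (S_x): P(|-x⟩) = |⟨-x|ψ⟩|² = 16/52.
After stage 1 the state is |-x⟩; P(|-z⟩) = |⟨-z|-x⟩|² = 1/2.
After stage 2 the state is |-z⟩; P(|+y⟩) = |⟨+y|-z⟩|² = 1/2.
Joint probability = 16/52 × 1/2 × 1/2 = 0.077.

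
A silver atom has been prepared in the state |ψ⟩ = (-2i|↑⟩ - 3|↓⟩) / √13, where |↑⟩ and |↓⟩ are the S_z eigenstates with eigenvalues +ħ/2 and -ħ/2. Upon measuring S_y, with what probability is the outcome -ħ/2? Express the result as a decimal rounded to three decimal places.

|-y⟩ = (|↑⟩ - i|↓⟩)/√2, so ⟨-y|ψ⟩ = (-5i) / (√2·√13).
P = |-5i|² / 26 = 25/26.

0.962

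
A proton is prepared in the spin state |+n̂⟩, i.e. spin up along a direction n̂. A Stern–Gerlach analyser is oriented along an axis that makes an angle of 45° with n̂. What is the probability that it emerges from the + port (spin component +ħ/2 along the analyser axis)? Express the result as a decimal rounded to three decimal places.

0.854

For spin-½, the probability of finding spin-up along an axis at angle θ to the initial spin direction is cos²(θ/2); spin-down is sin²(θ/2).
θ = 45°, so P = cos²(22.5°) ≈ 0.854.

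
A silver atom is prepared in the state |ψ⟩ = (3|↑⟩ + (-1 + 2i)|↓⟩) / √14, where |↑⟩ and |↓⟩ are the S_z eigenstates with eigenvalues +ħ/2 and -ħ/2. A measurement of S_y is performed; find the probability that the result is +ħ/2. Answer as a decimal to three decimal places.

|+y⟩ = (|↑⟩ + i|↓⟩)/√2, so ⟨+y|ψ⟩ = (5 + i) / (√2·√14).
P = |5 + i|² / 28 = 26/28.

0.929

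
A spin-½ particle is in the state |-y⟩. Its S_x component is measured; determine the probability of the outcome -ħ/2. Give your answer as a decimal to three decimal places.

0.500

In the S_z basis, |-y⟩ = (|+z⟩ - i|-z⟩)/√2 and |-x⟩ = (|+z⟩ - |-z⟩)/√2.
|⟨-x|-y⟩|² = 1/2.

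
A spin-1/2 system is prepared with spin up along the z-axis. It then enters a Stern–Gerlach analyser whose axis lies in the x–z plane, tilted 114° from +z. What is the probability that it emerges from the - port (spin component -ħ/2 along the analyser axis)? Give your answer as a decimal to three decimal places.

For spin-½, the probability of finding spin-up along an axis at angle θ to the initial spin direction is cos²(θ/2); spin-down is sin²(θ/2).
θ = 114°, so P = sin²(57°) ≈ 0.703.

0.703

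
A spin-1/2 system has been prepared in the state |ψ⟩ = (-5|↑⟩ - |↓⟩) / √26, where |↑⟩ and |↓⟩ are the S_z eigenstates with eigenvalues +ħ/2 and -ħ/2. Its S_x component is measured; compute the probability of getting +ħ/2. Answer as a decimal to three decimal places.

0.692

|+x⟩ = (|↑⟩ + |↓⟩)/√2, so ⟨+x|ψ⟩ = (-6) / (√2·√26).
P = |-6|² / 52 = 36/52.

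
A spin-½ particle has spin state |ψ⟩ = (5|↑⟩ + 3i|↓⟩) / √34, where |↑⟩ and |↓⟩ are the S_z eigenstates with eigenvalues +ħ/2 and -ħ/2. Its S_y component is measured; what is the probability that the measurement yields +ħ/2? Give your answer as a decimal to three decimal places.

|+y⟩ = (|↑⟩ + i|↓⟩)/√2, so ⟨+y|ψ⟩ = (8) / (√2·√34).
P = |8|² / 68 = 64/68.

0.941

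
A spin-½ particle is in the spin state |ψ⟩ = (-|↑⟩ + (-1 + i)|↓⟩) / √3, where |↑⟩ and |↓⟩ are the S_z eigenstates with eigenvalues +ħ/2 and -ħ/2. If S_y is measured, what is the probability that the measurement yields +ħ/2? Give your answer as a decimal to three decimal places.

0.167

|+y⟩ = (|↑⟩ + i|↓⟩)/√2, so ⟨+y|ψ⟩ = (i) / (√2·√3).
P = |i|² / 6 = 1/6.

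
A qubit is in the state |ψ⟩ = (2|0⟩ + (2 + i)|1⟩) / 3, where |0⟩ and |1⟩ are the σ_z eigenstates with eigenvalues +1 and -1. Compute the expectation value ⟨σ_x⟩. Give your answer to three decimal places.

⟨σ_x⟩ = 2 Re(a* b)/(|a|²+|b|²) with a = 2, b = (2 + i).
a* b = (4 + 2i), so ⟨σ_x⟩ = 8/9.

0.889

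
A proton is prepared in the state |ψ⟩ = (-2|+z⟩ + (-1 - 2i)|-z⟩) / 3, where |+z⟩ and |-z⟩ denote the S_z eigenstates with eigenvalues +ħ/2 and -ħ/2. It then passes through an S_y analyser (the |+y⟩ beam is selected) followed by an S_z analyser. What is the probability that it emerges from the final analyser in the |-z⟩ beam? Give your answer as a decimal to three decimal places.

First analyser (S_y): P(|+y⟩) = |⟨+y|ψ⟩|² = 17/18.
After stage 1 the state is |+y⟩; P(|-z⟩) = |⟨-z|+y⟩|² = 1/2.
Joint probability = 17/18 × 1/2 = 0.472.

0.472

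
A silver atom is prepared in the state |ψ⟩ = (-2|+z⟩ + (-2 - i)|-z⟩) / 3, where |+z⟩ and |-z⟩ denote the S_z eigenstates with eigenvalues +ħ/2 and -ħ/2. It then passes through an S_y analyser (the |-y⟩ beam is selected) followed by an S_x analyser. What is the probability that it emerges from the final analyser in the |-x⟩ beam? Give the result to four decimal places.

First analyser (S_y): P(|-y⟩) = |⟨-y|ψ⟩|² = 5/18.
After stage 1 the state is |-y⟩; P(|-x⟩) = |⟨-x|-y⟩|² = 1/2.
Joint probability = 5/18 × 1/2 = 0.1389.

0.1389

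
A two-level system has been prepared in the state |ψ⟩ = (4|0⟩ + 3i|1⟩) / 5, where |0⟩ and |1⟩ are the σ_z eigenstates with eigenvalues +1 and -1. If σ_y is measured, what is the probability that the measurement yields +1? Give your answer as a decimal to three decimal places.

|+y⟩ = (|0⟩ + i|1⟩)/√2, so ⟨+y|ψ⟩ = (7) / (√2·5).
P = |7|² / 50 = 49/50.

0.980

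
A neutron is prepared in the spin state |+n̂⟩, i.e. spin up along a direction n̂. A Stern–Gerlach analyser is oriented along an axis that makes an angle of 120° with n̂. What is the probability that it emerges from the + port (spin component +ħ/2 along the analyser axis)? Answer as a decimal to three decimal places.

0.250

For spin-½, the probability of finding spin-up along an axis at angle θ to the initial spin direction is cos²(θ/2); spin-down is sin²(θ/2).
θ = 120°, so P = cos²(60°) ≈ 0.250.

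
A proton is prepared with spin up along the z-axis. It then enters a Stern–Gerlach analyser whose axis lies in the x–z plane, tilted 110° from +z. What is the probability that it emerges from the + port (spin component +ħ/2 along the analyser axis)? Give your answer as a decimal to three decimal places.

For spin-½, the probability of finding spin-up along an axis at angle θ to the initial spin direction is cos²(θ/2); spin-down is sin²(θ/2).
θ = 110°, so P = cos²(55°) ≈ 0.329.

0.329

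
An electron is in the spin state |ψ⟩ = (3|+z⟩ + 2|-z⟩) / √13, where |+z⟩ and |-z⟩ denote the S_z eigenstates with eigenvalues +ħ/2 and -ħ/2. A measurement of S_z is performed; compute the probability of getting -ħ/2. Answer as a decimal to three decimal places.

The -ħ/2 outcome corresponds to |-z⟩. Its amplitude in |ψ⟩ is 2/√13.
P = |2|² / 13 = 4/13.

0.308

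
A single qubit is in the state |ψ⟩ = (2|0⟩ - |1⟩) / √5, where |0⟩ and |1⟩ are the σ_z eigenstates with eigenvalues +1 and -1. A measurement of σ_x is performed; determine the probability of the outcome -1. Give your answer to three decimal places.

|-x⟩ = (|0⟩ - |1⟩)/√2, so ⟨-x|ψ⟩ = (3) / (√2·√5).
P = |3|² / 10 = 9/10.

0.900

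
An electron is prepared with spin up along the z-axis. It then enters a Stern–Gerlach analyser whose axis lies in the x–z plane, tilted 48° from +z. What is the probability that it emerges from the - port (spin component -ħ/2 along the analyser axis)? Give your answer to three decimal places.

For spin-½, the probability of finding spin-up along an axis at angle θ to the initial spin direction is cos²(θ/2); spin-down is sin²(θ/2).
θ = 48°, so P = sin²(24°) ≈ 0.165.

0.165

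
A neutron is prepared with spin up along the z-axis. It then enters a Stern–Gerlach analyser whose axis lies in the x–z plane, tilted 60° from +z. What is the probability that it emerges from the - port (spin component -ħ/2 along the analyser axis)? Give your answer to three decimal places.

0.250

For spin-½, the probability of finding spin-up along an axis at angle θ to the initial spin direction is cos²(θ/2); spin-down is sin²(θ/2).
θ = 60°, so P = sin²(30°) ≈ 0.250.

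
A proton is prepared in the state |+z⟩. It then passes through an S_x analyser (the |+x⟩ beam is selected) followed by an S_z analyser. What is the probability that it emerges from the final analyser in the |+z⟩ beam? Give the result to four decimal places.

First analyser (S_x): from |+z⟩, P(|+x⟩) = 1/2.
After stage 1 the state is |+x⟩; P(|+z⟩) = |⟨+z|+x⟩|² = 1/2.
Joint probability = 1/2 × 1/2 = 0.2500.

0.2500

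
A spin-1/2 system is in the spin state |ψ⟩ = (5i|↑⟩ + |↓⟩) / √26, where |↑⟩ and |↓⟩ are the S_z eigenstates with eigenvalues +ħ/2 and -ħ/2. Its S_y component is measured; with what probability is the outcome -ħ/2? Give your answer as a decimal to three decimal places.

|-y⟩ = (|↑⟩ - i|↓⟩)/√2, so ⟨-y|ψ⟩ = (6i) / (√2·√26).
P = |6i|² / 52 = 36/52.

0.692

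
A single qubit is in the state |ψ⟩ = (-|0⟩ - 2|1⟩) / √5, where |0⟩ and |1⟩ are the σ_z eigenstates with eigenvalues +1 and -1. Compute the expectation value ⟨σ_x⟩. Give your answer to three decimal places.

⟨σ_x⟩ = 2 Re(a* b)/(|a|²+|b|²) with a = -1, b = -2.
a* b = 2, so ⟨σ_x⟩ = 4/5.

0.800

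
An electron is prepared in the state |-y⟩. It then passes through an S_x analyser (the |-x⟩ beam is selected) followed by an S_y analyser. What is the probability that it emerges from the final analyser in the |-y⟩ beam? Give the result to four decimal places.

First analyser (S_x): from |-y⟩, P(|-x⟩) = 1/2.
After stage 1 the state is |-x⟩; P(|-y⟩) = |⟨-y|-x⟩|² = 1/2.
Joint probability = 1/2 × 1/2 = 0.2500.

0.2500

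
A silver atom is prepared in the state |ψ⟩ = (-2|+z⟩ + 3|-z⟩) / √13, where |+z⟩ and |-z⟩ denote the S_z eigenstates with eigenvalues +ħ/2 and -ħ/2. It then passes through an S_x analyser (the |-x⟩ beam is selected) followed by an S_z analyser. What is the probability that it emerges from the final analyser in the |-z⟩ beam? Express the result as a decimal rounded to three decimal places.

First analyser (S_x): P(|-x⟩) = |⟨-x|ψ⟩|² = 25/26.
After stage 1 the state is |-x⟩; P(|-z⟩) = |⟨-z|-x⟩|² = 1/2.
Joint probability = 25/26 × 1/2 = 0.481.

0.481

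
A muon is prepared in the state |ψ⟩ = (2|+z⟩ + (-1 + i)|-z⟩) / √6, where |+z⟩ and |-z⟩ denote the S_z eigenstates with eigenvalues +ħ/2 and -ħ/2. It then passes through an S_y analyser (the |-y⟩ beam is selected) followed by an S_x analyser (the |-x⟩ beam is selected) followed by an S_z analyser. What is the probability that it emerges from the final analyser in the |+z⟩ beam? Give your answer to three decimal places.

0.042

First analyser (S_y): P(|-y⟩) = |⟨-y|ψ⟩|² = 2/12.
After stage 1 the state is |-y⟩; P(|-x⟩) = |⟨-x|-y⟩|² = 1/2.
After stage 2 the state is |-x⟩; P(|+z⟩) = |⟨+z|-x⟩|² = 1/2.
Joint probability = 2/12 × 1/2 × 1/2 = 0.042.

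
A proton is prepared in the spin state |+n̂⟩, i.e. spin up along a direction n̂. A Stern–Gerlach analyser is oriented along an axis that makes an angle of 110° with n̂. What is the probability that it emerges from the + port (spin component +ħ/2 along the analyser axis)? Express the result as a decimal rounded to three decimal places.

For spin-½, the probability of finding spin-up along an axis at angle θ to the initial spin direction is cos²(θ/2); spin-down is sin²(θ/2).
θ = 110°, so P = cos²(55°) ≈ 0.329.

0.329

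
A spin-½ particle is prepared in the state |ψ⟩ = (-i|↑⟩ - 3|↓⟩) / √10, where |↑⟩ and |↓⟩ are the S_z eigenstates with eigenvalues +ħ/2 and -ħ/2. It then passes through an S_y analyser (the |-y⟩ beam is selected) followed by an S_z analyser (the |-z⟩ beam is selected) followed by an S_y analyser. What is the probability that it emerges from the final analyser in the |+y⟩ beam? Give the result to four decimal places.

0.2000

First analyser (S_y): P(|-y⟩) = |⟨-y|ψ⟩|² = 16/20.
After stage 1 the state is |-y⟩; P(|-z⟩) = |⟨-z|-y⟩|² = 1/2.
After stage 2 the state is |-z⟩; P(|+y⟩) = |⟨+y|-z⟩|² = 1/2.
Joint probability = 16/20 × 1/2 × 1/2 = 0.2000.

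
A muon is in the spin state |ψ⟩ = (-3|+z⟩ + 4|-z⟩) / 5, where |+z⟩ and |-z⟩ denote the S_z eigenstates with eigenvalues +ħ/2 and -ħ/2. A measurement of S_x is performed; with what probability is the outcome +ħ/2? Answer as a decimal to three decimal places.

|+x⟩ = (|+z⟩ + |-z⟩)/√2, so ⟨+x|ψ⟩ = (1) / (√2·5).
P = |1|² / 50 = 1/50.

0.020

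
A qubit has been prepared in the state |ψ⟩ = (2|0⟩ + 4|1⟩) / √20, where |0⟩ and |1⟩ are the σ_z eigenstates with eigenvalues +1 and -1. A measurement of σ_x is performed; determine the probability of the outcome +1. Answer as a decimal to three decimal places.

0.900

|+x⟩ = (|0⟩ + |1⟩)/√2, so ⟨+x|ψ⟩ = (6) / (√2·√20).
P = |6|² / 40 = 36/40.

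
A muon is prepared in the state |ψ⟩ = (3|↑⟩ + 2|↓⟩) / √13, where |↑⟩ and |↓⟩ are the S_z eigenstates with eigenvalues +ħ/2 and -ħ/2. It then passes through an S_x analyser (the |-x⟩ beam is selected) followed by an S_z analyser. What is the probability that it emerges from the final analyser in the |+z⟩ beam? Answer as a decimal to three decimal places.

First analyser (S_x): P(|-x⟩) = |⟨-x|ψ⟩|² = 1/26.
After stage 1 the state is |-x⟩; P(|+z⟩) = |⟨+z|-x⟩|² = 1/2.
Joint probability = 1/26 × 1/2 = 0.019.

0.019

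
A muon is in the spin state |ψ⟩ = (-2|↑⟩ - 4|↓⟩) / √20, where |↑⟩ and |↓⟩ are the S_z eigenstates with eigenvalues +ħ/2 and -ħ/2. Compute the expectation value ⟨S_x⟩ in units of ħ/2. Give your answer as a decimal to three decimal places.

⟨σ_x⟩ = 2 Re(a* b)/(|a|²+|b|²) with a = -2, b = -4.
a* b = 8, so ⟨σ_x⟩ = 16/20.
⟨S_x⟩ = (ħ/2)·⟨σ_x⟩.

0.800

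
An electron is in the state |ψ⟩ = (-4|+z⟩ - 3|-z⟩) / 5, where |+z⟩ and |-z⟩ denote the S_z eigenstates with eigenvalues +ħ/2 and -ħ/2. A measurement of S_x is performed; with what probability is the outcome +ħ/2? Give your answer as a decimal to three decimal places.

0.980

|+x⟩ = (|+z⟩ + |-z⟩)/√2, so ⟨+x|ψ⟩ = (-7) / (√2·5).
P = |-7|² / 50 = 49/50.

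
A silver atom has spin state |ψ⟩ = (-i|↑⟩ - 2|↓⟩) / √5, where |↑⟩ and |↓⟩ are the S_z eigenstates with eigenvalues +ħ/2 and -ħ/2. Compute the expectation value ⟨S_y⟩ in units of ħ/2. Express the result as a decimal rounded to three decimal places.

-0.800

⟨σ_y⟩ = 2 Im(a* b)/(|a|²+|b|²) with a = -i, b = -2.
a* b = -2i, so ⟨σ_y⟩ = -4/5.
⟨S_y⟩ = (ħ/2)·⟨σ_y⟩.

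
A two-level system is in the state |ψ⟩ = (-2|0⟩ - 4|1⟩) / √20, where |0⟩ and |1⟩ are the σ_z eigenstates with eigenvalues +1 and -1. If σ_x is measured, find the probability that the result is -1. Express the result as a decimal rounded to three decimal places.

0.100

|-x⟩ = (|0⟩ - |1⟩)/√2, so ⟨-x|ψ⟩ = (2) / (√2·√20).
P = |2|² / 40 = 4/40.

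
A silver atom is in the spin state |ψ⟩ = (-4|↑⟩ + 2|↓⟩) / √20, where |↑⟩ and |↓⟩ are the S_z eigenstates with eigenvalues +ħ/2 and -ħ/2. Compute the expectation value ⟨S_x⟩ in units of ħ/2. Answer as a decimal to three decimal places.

-0.800

⟨σ_x⟩ = 2 Re(a* b)/(|a|²+|b|²) with a = -4, b = 2.
a* b = -8, so ⟨σ_x⟩ = -16/20.
⟨S_x⟩ = (ħ/2)·⟨σ_x⟩.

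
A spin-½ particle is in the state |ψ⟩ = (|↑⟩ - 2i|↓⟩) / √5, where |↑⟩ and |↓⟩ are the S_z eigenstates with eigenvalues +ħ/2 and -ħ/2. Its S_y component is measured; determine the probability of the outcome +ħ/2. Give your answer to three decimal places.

0.100

|+y⟩ = (|↑⟩ + i|↓⟩)/√2, so ⟨+y|ψ⟩ = (-1) / (√2·√5).
P = |-1|² / 10 = 1/10.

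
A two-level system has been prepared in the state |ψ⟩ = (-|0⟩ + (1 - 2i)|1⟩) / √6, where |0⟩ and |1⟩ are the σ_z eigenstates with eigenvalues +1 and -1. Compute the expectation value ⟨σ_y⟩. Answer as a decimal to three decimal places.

0.667

⟨σ_y⟩ = 2 Im(a* b)/(|a|²+|b|²) with a = -1, b = (1 - 2i).
a* b = (-1 + 2i), so ⟨σ_y⟩ = 4/6.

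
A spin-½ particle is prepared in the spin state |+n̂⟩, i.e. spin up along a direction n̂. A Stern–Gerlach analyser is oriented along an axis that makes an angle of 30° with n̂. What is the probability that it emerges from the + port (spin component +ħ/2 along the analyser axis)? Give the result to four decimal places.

0.9330

For spin-½, the probability of finding spin-up along an axis at angle θ to the initial spin direction is cos²(θ/2); spin-down is sin²(θ/2).
θ = 30°, so P = cos²(15°) ≈ 0.9330.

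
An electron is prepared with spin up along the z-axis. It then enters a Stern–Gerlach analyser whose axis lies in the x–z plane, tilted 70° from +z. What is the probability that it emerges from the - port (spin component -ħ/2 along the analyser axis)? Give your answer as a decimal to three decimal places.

For spin-½, the probability of finding spin-up along an axis at angle θ to the initial spin direction is cos²(θ/2); spin-down is sin²(θ/2).
θ = 70°, so P = sin²(35°) ≈ 0.329.

0.329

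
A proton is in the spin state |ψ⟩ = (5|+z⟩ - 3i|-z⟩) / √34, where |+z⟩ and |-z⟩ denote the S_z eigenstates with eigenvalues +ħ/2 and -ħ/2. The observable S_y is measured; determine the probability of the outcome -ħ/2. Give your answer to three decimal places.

0.941

|-y⟩ = (|+z⟩ - i|-z⟩)/√2, so ⟨-y|ψ⟩ = (8) / (√2·√34).
P = |8|² / 68 = 64/68.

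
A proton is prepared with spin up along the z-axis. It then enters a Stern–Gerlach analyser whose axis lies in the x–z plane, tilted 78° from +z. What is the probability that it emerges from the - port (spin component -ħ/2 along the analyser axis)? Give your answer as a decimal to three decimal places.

0.396

For spin-½, the probability of finding spin-up along an axis at angle θ to the initial spin direction is cos²(θ/2); spin-down is sin²(θ/2).
θ = 78°, so P = sin²(39°) ≈ 0.396.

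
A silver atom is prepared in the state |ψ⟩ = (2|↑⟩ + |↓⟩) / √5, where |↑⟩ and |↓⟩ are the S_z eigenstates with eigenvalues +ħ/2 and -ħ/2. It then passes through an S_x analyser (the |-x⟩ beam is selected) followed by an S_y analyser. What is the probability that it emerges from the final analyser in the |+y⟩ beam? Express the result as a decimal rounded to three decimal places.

0.050

First analyser (S_x): P(|-x⟩) = |⟨-x|ψ⟩|² = 1/10.
After stage 1 the state is |-x⟩; P(|+y⟩) = |⟨+y|-x⟩|² = 1/2.
Joint probability = 1/10 × 1/2 = 0.050.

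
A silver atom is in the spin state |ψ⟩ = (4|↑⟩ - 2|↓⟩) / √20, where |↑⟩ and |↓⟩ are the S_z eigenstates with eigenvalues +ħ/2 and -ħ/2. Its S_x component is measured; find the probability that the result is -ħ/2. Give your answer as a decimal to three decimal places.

|-x⟩ = (|↑⟩ - |↓⟩)/√2, so ⟨-x|ψ⟩ = (6) / (√2·√20).
P = |6|² / 40 = 36/40.

0.900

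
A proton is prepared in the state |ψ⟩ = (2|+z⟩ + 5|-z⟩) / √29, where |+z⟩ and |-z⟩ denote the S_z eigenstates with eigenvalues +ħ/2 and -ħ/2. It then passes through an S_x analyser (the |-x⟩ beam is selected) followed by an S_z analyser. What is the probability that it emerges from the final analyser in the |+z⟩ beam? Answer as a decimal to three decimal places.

First analyser (S_x): P(|-x⟩) = |⟨-x|ψ⟩|² = 9/58.
After stage 1 the state is |-x⟩; P(|+z⟩) = |⟨+z|-x⟩|² = 1/2.
Joint probability = 9/58 × 1/2 = 0.078.

0.078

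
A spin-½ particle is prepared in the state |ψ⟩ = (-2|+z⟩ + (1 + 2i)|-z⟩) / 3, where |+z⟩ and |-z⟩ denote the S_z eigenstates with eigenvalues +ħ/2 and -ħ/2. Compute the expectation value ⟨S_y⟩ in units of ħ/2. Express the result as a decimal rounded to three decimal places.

-0.889

⟨σ_y⟩ = 2 Im(a* b)/(|a|²+|b|²) with a = -2, b = (1 + 2i).
a* b = (-2 - 4i), so ⟨σ_y⟩ = -8/9.
⟨S_y⟩ = (ħ/2)·⟨σ_y⟩.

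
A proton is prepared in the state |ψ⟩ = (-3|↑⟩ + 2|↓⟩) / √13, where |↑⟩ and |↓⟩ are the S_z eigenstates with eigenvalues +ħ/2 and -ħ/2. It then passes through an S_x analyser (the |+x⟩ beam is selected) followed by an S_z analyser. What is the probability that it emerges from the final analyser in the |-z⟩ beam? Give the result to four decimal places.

First analyser (S_x): P(|+x⟩) = |⟨+x|ψ⟩|² = 1/26.
After stage 1 the state is |+x⟩; P(|-z⟩) = |⟨-z|+x⟩|² = 1/2.
Joint probability = 1/26 × 1/2 = 0.0192.

0.0192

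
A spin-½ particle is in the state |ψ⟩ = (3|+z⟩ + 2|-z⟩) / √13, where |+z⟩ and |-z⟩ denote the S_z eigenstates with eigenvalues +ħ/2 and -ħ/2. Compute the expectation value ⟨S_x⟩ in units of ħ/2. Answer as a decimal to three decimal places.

⟨σ_x⟩ = 2 Re(a* b)/(|a|²+|b|²) with a = 3, b = 2.
a* b = 6, so ⟨σ_x⟩ = 12/13.
⟨S_x⟩ = (ħ/2)·⟨σ_x⟩.

0.923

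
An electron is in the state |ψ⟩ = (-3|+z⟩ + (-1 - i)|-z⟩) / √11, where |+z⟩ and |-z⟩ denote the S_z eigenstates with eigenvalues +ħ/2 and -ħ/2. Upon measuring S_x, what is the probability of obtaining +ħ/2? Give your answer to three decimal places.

0.773

|+x⟩ = (|+z⟩ + |-z⟩)/√2, so ⟨+x|ψ⟩ = (-4 - i) / (√2·√11).
P = |-4 - i|² / 22 = 17/22.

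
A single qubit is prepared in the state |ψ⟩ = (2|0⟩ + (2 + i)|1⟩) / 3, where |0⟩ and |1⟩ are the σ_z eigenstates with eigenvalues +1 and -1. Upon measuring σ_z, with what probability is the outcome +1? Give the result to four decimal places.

0.4444

The +1 outcome corresponds to |0⟩. Its amplitude in |ψ⟩ is 2/3.
P = |2|² / 9 = 4/9.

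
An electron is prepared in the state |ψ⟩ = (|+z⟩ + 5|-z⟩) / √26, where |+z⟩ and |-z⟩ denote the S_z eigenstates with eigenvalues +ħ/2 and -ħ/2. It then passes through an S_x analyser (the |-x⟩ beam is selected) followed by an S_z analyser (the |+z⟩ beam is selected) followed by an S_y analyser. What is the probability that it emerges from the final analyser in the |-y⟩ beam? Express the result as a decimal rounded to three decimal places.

0.077

First analyser (S_x): P(|-x⟩) = |⟨-x|ψ⟩|² = 16/52.
After stage 1 the state is |-x⟩; P(|+z⟩) = |⟨+z|-x⟩|² = 1/2.
After stage 2 the state is |+z⟩; P(|-y⟩) = |⟨-y|+z⟩|² = 1/2.
Joint probability = 16/52 × 1/2 × 1/2 = 0.077.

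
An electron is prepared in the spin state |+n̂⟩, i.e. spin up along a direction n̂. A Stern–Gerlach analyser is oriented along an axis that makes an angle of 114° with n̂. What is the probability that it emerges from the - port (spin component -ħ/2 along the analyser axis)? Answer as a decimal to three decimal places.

0.703

For spin-½, the probability of finding spin-up along an axis at angle θ to the initial spin direction is cos²(θ/2); spin-down is sin²(θ/2).
θ = 114°, so P = sin²(57°) ≈ 0.703.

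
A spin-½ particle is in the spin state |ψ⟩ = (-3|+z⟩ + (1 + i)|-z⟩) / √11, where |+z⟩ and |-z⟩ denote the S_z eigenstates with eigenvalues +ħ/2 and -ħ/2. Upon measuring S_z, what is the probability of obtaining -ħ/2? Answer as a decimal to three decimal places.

The -ħ/2 outcome corresponds to |-z⟩. Its amplitude in |ψ⟩ is (1 + i)/√11.
P = |1 + i|² / 11 = 2/11.

0.182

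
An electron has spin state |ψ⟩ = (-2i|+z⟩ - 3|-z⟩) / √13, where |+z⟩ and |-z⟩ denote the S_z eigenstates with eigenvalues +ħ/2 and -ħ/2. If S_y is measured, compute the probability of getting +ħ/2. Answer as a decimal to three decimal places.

|+y⟩ = (|+z⟩ + i|-z⟩)/√2, so ⟨+y|ψ⟩ = (i) / (√2·√13).
P = |i|² / 26 = 1/26.

0.038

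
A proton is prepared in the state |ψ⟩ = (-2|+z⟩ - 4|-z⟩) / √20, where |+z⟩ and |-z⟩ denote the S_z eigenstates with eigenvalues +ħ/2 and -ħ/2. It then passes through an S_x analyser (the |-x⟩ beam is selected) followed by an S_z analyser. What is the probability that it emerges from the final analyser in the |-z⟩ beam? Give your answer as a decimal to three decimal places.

First analyser (S_x): P(|-x⟩) = |⟨-x|ψ⟩|² = 4/40.
After stage 1 the state is |-x⟩; P(|-z⟩) = |⟨-z|-x⟩|² = 1/2.
Joint probability = 4/40 × 1/2 = 0.050.

0.050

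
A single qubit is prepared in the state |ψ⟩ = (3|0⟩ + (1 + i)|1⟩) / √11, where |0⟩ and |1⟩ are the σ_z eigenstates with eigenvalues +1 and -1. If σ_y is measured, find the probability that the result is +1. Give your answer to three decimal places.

|+y⟩ = (|0⟩ + i|1⟩)/√2, so ⟨+y|ψ⟩ = (4 - i) / (√2·√11).
P = |4 - i|² / 22 = 17/22.

0.773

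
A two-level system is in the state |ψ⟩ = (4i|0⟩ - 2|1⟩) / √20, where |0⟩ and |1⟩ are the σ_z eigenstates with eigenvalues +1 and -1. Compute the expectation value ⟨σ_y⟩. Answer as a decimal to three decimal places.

⟨σ_y⟩ = 2 Im(a* b)/(|a|²+|b|²) with a = 4i, b = -2.
a* b = 8i, so ⟨σ_y⟩ = 16/20.

0.800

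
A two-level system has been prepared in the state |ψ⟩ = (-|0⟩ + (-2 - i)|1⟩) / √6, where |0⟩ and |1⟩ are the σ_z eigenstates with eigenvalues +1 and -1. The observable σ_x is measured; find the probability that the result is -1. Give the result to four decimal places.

|-x⟩ = (|0⟩ - |1⟩)/√2, so ⟨-x|ψ⟩ = (1 + i) / (√2·√6).
P = |1 + i|² / 12 = 2/12.

0.1667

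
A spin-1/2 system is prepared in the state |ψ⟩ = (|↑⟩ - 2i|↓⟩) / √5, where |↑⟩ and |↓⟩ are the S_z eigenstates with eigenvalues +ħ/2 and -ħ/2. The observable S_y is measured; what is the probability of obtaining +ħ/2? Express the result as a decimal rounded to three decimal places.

|+y⟩ = (|↑⟩ + i|↓⟩)/√2, so ⟨+y|ψ⟩ = (-1) / (√2·√5).
P = |-1|² / 10 = 1/10.

0.100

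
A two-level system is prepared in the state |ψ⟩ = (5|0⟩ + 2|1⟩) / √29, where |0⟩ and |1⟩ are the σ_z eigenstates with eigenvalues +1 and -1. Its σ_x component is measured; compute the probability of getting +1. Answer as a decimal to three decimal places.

|+x⟩ = (|0⟩ + |1⟩)/√2, so ⟨+x|ψ⟩ = (7) / (√2·√29).
P = |7|² / 58 = 49/58.

0.845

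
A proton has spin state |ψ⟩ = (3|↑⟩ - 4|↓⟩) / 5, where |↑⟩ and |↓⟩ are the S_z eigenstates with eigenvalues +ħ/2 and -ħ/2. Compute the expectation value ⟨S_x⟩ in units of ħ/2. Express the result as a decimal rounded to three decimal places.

⟨σ_x⟩ = 2 Re(a* b)/(|a|²+|b|²) with a = 3, b = -4.
a* b = -12, so ⟨σ_x⟩ = -24/25.
⟨S_x⟩ = (ħ/2)·⟨σ_x⟩.

-0.960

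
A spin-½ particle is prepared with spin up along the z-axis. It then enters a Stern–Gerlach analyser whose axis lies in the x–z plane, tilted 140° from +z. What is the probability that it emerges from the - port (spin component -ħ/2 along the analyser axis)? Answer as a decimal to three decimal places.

0.883

For spin-½, the probability of finding spin-up along an axis at angle θ to the initial spin direction is cos²(θ/2); spin-down is sin²(θ/2).
θ = 140°, so P = sin²(70°) ≈ 0.883.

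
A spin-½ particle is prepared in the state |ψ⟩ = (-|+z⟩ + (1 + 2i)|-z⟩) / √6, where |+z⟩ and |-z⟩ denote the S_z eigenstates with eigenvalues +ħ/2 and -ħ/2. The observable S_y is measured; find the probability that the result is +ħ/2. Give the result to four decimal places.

0.1667

|+y⟩ = (|+z⟩ + i|-z⟩)/√2, so ⟨+y|ψ⟩ = (1 - i) / (√2·√6).
P = |1 - i|² / 12 = 2/12.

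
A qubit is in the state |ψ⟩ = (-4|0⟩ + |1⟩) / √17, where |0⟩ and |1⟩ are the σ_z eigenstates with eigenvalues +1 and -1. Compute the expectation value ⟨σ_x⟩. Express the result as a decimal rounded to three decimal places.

-0.471

⟨σ_x⟩ = 2 Re(a* b)/(|a|²+|b|²) with a = -4, b = 1.
a* b = -4, so ⟨σ_x⟩ = -8/17.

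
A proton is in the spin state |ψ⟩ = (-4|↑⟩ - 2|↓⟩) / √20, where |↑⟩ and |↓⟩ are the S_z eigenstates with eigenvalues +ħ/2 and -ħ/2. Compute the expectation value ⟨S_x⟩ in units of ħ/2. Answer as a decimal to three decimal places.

0.800

⟨σ_x⟩ = 2 Re(a* b)/(|a|²+|b|²) with a = -4, b = -2.
a* b = 8, so ⟨σ_x⟩ = 16/20.
⟨S_x⟩ = (ħ/2)·⟨σ_x⟩.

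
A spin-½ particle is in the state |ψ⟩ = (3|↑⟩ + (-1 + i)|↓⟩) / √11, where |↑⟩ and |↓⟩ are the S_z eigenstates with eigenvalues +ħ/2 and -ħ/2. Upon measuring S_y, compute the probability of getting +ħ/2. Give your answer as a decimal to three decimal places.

0.773

|+y⟩ = (|↑⟩ + i|↓⟩)/√2, so ⟨+y|ψ⟩ = (4 + i) / (√2·√11).
P = |4 + i|² / 22 = 17/22.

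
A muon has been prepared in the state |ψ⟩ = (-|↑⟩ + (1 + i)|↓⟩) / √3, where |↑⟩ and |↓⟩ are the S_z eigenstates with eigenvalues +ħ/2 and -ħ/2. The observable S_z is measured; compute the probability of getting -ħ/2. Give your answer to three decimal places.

The -ħ/2 outcome corresponds to |↓⟩. Its amplitude in |ψ⟩ is (1 + i)/√3.
P = |1 + i|² / 3 = 2/3.

0.667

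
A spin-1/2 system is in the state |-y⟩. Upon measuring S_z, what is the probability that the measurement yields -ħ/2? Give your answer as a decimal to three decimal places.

0.500

In the S_z basis, |-y⟩ = (|+z⟩ - i|-z⟩)/√2 and |-z⟩ = |-z⟩.
|⟨-z|-y⟩|² = 1/2.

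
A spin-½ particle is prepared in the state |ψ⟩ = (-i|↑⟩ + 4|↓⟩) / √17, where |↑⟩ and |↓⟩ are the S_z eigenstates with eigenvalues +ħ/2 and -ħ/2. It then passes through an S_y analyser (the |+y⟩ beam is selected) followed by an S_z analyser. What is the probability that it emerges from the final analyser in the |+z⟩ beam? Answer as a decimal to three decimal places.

0.368

First analyser (S_y): P(|+y⟩) = |⟨+y|ψ⟩|² = 25/34.
After stage 1 the state is |+y⟩; P(|+z⟩) = |⟨+z|+y⟩|² = 1/2.
Joint probability = 25/34 × 1/2 = 0.368.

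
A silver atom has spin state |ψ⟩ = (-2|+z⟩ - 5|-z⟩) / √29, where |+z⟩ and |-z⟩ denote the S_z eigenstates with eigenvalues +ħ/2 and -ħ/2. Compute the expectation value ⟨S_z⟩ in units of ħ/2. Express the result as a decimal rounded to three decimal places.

⟨σ_z⟩ = |a|² - |b|² divided by |a|²+|b|², with a, b the |+z⟩, |-z⟩ amplitudes.
= (4 - 25)/29 = -21/29.
⟨S_z⟩ = (ħ/2)·⟨σ_z⟩.

-0.724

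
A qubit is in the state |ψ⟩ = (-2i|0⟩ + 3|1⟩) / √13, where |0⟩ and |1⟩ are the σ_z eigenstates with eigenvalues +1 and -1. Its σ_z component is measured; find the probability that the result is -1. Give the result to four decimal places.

0.6923

The -1 outcome corresponds to |1⟩. Its amplitude in |ψ⟩ is 3/√13.
P = |3|² / 13 = 9/13.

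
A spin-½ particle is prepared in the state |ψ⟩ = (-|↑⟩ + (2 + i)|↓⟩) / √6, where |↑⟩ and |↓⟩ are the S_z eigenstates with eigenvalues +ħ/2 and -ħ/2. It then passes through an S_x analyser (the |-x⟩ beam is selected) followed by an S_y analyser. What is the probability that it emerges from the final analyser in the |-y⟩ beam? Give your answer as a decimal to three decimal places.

0.417

First analyser (S_x): P(|-x⟩) = |⟨-x|ψ⟩|² = 10/12.
After stage 1 the state is |-x⟩; P(|-y⟩) = |⟨-y|-x⟩|² = 1/2.
Joint probability = 10/12 × 1/2 = 0.417.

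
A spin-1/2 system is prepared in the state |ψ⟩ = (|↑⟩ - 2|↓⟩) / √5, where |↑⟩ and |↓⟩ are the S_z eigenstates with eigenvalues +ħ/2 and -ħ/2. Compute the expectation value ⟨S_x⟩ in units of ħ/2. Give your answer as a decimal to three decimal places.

⟨σ_x⟩ = 2 Re(a* b)/(|a|²+|b|²) with a = 1, b = -2.
a* b = -2, so ⟨σ_x⟩ = -4/5.
⟨S_x⟩ = (ħ/2)·⟨σ_x⟩.

-0.800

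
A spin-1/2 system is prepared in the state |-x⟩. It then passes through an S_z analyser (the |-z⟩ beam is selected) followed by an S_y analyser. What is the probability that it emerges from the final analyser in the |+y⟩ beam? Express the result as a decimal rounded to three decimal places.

First analyser (S_z): from |-x⟩, P(|-z⟩) = 1/2.
After stage 1 the state is |-z⟩; P(|+y⟩) = |⟨+y|-z⟩|² = 1/2.
Joint probability = 1/2 × 1/2 = 0.250.

0.250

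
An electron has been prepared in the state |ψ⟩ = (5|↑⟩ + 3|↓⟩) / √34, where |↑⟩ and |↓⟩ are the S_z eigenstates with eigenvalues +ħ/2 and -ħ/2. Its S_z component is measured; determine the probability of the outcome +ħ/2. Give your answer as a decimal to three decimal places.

0.735

The +ħ/2 outcome corresponds to |↑⟩. Its amplitude in |ψ⟩ is 5/√34.
P = |5|² / 34 = 25/34.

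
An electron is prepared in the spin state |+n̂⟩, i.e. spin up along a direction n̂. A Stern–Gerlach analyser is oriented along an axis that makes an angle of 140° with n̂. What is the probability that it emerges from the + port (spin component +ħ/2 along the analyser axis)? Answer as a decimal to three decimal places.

For spin-½, the probability of finding spin-up along an axis at angle θ to the initial spin direction is cos²(θ/2); spin-down is sin²(θ/2).
θ = 140°, so P = cos²(70°) ≈ 0.117.

0.117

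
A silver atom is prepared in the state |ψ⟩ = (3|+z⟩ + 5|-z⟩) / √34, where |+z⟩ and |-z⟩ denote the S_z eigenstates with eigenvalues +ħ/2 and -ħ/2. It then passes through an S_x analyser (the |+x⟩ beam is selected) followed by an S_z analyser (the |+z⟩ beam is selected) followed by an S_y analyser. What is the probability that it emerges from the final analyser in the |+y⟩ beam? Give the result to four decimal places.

First analyser (S_x): P(|+x⟩) = |⟨+x|ψ⟩|² = 64/68.
After stage 1 the state is |+x⟩; P(|+z⟩) = |⟨+z|+x⟩|² = 1/2.
After stage 2 the state is |+z⟩; P(|+y⟩) = |⟨+y|+z⟩|² = 1/2.
Joint probability = 64/68 × 1/2 × 1/2 = 0.2353.

0.2353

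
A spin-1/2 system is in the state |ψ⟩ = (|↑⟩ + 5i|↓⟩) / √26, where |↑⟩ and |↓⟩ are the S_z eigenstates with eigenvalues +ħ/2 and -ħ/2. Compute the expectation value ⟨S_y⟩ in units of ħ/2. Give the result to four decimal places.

⟨σ_y⟩ = 2 Im(a* b)/(|a|²+|b|²) with a = 1, b = 5i.
a* b = 5i, so ⟨σ_y⟩ = 10/26.
⟨S_y⟩ = (ħ/2)·⟨σ_y⟩.

0.3846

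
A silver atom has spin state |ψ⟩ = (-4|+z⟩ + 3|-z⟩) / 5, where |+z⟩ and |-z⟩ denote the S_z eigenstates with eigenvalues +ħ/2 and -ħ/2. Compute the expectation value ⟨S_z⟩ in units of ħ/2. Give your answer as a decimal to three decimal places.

0.280

⟨σ_z⟩ = |a|² - |b|² divided by |a|²+|b|², with a, b the |+z⟩, |-z⟩ amplitudes.
= (16 - 9)/25 = 7/25.
⟨S_z⟩ = (ħ/2)·⟨σ_z⟩.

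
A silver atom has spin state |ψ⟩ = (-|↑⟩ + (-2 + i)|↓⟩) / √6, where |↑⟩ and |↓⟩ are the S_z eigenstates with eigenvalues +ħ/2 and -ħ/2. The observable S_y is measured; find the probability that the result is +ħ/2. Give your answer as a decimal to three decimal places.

0.333

|+y⟩ = (|↑⟩ + i|↓⟩)/√2, so ⟨+y|ψ⟩ = (2i) / (√2·√6).
P = |2i|² / 12 = 4/12.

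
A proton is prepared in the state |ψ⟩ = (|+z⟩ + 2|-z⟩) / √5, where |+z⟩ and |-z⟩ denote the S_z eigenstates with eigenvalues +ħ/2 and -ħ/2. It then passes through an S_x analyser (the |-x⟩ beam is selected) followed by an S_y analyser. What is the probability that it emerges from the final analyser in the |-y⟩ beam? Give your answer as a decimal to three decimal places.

First analyser (S_x): P(|-x⟩) = |⟨-x|ψ⟩|² = 1/10.
After stage 1 the state is |-x⟩; P(|-y⟩) = |⟨-y|-x⟩|² = 1/2.
Joint probability = 1/10 × 1/2 = 0.050.

0.050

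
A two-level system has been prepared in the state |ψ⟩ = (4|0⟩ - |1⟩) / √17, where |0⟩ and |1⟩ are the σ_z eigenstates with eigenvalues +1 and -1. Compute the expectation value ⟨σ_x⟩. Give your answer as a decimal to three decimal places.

⟨σ_x⟩ = 2 Re(a* b)/(|a|²+|b|²) with a = 4, b = -1.
a* b = -4, so ⟨σ_x⟩ = -8/17.

-0.471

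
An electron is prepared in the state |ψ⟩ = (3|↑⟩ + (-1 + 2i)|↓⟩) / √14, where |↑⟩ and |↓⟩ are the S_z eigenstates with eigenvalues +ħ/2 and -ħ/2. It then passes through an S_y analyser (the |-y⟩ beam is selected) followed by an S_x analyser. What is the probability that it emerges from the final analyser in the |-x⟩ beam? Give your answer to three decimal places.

First analyser (S_y): P(|-y⟩) = |⟨-y|ψ⟩|² = 2/28.
After stage 1 the state is |-y⟩; P(|-x⟩) = |⟨-x|-y⟩|² = 1/2.
Joint probability = 2/28 × 1/2 = 0.036.

0.036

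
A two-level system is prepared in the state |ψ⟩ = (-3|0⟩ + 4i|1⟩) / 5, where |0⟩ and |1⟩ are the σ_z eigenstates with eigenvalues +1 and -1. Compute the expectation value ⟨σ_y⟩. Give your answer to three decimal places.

-0.960

⟨σ_y⟩ = 2 Im(a* b)/(|a|²+|b|²) with a = -3, b = 4i.
a* b = -12i, so ⟨σ_y⟩ = -24/25.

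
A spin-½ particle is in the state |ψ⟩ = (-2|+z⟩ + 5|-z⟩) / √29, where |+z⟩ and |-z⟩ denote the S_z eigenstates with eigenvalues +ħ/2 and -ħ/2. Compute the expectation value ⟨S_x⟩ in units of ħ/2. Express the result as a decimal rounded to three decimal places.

-0.690

⟨σ_x⟩ = 2 Re(a* b)/(|a|²+|b|²) with a = -2, b = 5.
a* b = -10, so ⟨σ_x⟩ = -20/29.
⟨S_x⟩ = (ħ/2)·⟨σ_x⟩.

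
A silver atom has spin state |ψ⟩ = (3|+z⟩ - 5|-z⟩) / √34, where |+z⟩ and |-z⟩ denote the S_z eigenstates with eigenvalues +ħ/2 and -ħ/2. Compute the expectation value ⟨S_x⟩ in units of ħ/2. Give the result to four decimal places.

-0.8824

⟨σ_x⟩ = 2 Re(a* b)/(|a|²+|b|²) with a = 3, b = -5.
a* b = -15, so ⟨σ_x⟩ = -30/34.
⟨S_x⟩ = (ħ/2)·⟨σ_x⟩.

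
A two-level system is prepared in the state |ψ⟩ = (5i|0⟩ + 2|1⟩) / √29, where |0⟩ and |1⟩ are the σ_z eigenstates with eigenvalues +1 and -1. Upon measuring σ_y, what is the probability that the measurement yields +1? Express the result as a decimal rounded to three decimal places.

|+y⟩ = (|0⟩ + i|1⟩)/√2, so ⟨+y|ψ⟩ = (3i) / (√2·√29).
P = |3i|² / 58 = 9/58.

0.155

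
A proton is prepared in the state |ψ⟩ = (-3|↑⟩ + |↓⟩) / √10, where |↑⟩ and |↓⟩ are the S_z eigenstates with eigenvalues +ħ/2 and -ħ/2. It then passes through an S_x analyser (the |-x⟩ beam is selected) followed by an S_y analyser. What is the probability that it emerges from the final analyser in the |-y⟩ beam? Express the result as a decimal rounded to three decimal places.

0.400

First analyser (S_x): P(|-x⟩) = |⟨-x|ψ⟩|² = 16/20.
After stage 1 the state is |-x⟩; P(|-y⟩) = |⟨-y|-x⟩|² = 1/2.
Joint probability = 16/20 × 1/2 = 0.400.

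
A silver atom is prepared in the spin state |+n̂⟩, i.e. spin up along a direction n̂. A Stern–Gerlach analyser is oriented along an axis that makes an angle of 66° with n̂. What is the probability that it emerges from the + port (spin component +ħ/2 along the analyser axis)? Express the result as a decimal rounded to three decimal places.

For spin-½, the probability of finding spin-up along an axis at angle θ to the initial spin direction is cos²(θ/2); spin-down is sin²(θ/2).
θ = 66°, so P = cos²(33°) ≈ 0.703.

0.703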